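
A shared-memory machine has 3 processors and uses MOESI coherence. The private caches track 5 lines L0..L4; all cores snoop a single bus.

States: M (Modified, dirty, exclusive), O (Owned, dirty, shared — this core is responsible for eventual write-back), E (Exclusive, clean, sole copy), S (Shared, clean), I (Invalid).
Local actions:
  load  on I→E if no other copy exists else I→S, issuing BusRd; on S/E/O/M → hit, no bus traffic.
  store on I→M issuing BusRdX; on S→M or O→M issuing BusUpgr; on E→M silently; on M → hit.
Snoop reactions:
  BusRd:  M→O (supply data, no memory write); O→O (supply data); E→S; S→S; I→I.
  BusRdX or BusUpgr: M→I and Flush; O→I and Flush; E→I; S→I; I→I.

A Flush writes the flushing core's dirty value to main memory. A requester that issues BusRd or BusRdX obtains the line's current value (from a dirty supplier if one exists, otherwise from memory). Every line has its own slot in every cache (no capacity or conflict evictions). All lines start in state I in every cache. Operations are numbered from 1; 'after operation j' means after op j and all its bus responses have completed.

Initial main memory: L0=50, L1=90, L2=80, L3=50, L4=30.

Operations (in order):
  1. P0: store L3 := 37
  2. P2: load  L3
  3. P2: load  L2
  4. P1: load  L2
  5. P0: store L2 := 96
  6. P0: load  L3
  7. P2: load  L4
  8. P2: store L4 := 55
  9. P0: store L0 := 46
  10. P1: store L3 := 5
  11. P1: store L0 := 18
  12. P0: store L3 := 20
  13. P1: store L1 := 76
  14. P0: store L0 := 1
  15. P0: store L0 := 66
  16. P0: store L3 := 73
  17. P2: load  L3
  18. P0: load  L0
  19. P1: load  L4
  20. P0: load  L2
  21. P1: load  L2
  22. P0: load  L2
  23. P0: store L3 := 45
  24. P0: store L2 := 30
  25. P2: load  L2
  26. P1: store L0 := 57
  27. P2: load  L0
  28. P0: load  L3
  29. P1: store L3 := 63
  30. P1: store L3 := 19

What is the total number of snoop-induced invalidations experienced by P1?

1. P0: store L3 := 37  bus=[BusRdX]  L3: P0=M P1=I P2=I  mem[L3]=50
2. P2: load  L3  bus=[BusRd]  L3: P0=O P1=I P2=S  mem[L3]=50
3. P2: load  L2  bus=[BusRd]  L2: P0=I P1=I P2=E  mem[L2]=80
4. P1: load  L2  bus=[BusRd]  L2: P0=I P1=S P2=S  mem[L2]=80
5. P0: store L2 := 96  bus=[BusRdX]  L2: P0=M P1=I P2=I  mem[L2]=80
6. P0: load  L3  bus=[-]  L3: P0=O P1=I P2=S  mem[L3]=50
7. P2: load  L4  bus=[BusRd]  L4: P0=I P1=I P2=E  mem[L4]=30
8. P2: store L4 := 55  bus=[-]  L4: P0=I P1=I P2=M  mem[L4]=30
9. P0: store L0 := 46  bus=[BusRdX]  L0: P0=M P1=I P2=I  mem[L0]=50
10. P1: store L3 := 5  bus=[BusRdX,Flush]  L3: P0=I P1=M P2=I  mem[L3]=37
11. P1: store L0 := 18  bus=[BusRdX,Flush]  L0: P0=I P1=M P2=I  mem[L0]=46
12. P0: store L3 := 20  bus=[BusRdX,Flush]  L3: P0=M P1=I P2=I  mem[L3]=5
13. P1: store L1 := 76  bus=[BusRdX]  L1: P0=I P1=M P2=I  mem[L1]=90
14. P0: store L0 := 1  bus=[BusRdX,Flush]  L0: P0=M P1=I P2=I  mem[L0]=18
15. P0: store L0 := 66  bus=[-]  L0: P0=M P1=I P2=I  mem[L0]=18
16. P0: store L3 := 73  bus=[-]  L3: P0=M P1=I P2=I  mem[L3]=5
17. P2: load  L3  bus=[BusRd]  L3: P0=O P1=I P2=S  mem[L3]=5
18. P0: load  L0  bus=[-]  L0: P0=M P1=I P2=I  mem[L0]=18
19. P1: load  L4  bus=[BusRd]  L4: P0=I P1=S P2=O  mem[L4]=30
20. P0: load  L2  bus=[-]  L2: P0=M P1=I P2=I  mem[L2]=80
21. P1: load  L2  bus=[BusRd]  L2: P0=O P1=S P2=I  mem[L2]=80
22. P0: load  L2  bus=[-]  L2: P0=O P1=S P2=I  mem[L2]=80
23. P0: store L3 := 45  bus=[BusUpgr]  L3: P0=M P1=I P2=I  mem[L3]=5
24. P0: store L2 := 30  bus=[BusUpgr]  L2: P0=M P1=I P2=I  mem[L2]=80
25. P2: load  L2  bus=[BusRd]  L2: P0=O P1=I P2=S  mem[L2]=80
26. P1: store L0 := 57  bus=[BusRdX,Flush]  L0: P0=I P1=M P2=I  mem[L0]=66
27. P2: load  L0  bus=[BusRd]  L0: P0=I P1=O P2=S  mem[L0]=66
28. P0: load  L3  bus=[-]  L3: P0=M P1=I P2=I  mem[L3]=5
29. P1: store L3 := 63  bus=[BusRdX,Flush]  L3: P0=I P1=M P2=I  mem[L3]=45
30. P1: store L3 := 19  bus=[-]  L3: P0=I P1=M P2=I  mem[L3]=45

invalidations = 4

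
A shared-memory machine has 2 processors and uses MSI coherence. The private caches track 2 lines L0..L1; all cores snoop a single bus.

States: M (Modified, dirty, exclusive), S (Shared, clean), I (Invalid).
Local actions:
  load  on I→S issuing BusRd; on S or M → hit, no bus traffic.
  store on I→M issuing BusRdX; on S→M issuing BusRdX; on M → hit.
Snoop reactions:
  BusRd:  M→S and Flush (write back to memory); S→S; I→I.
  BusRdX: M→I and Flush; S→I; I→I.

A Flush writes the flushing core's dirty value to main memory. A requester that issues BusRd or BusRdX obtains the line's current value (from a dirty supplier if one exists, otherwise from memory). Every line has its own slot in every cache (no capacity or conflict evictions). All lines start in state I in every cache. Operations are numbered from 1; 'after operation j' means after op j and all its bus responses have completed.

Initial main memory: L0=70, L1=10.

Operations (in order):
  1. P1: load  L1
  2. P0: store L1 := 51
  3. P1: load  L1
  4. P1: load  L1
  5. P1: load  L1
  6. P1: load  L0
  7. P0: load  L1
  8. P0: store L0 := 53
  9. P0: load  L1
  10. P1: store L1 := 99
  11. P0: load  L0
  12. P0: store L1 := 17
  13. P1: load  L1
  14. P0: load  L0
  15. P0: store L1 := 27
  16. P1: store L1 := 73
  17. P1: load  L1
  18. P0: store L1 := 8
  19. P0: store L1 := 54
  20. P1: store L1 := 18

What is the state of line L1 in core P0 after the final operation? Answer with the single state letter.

state = I

step 1: P1: load  L1  ⟶  IS  (L1)  txn=BusRd  M[L1]=10
step 2: P0: store L1 := 51  ⟶  MI  (L1)  txn=BusRdX  M[L1]=10
step 3: P1: load  L1  ⟶  SS  (L1)  txn=BusRd+Flush  M[L1]=51
step 4: P1: load  L1  ⟶  SS  (L1)  txn=∅  M[L1]=51
step 5: P1: load  L1  ⟶  SS  (L1)  txn=∅  M[L1]=51
step 6: P1: load  L0  ⟶  IS  (L0)  txn=BusRd  M[L0]=70
step 7: P0: load  L1  ⟶  SS  (L1)  txn=∅  M[L1]=51
step 8: P0: store L0 := 53  ⟶  MI  (L0)  txn=BusRdX  M[L0]=70
step 9: P0: load  L1  ⟶  SS  (L1)  txn=∅  M[L1]=51
step 10: P1: store L1 := 99  ⟶  IM  (L1)  txn=BusRdX  M[L1]=51
step 11: P0: load  L0  ⟶  MI  (L0)  txn=∅  M[L0]=70
step 12: P0: store L1 := 17  ⟶  MI  (L1)  txn=BusRdX+Flush  M[L1]=99
step 13: P1: load  L1  ⟶  SS  (L1)  txn=BusRd+Flush  M[L1]=17
step 14: P0: load  L0  ⟶  MI  (L0)  txn=∅  M[L0]=70
step 15: P0: store L1 := 27  ⟶  MI  (L1)  txn=BusRdX  M[L1]=17
step 16: P1: store L1 := 73  ⟶  IM  (L1)  txn=BusRdX+Flush  M[L1]=27
step 17: P1: load  L1  ⟶  IM  (L1)  txn=∅  M[L1]=27
step 18: P0: store L1 := 8  ⟶  MI  (L1)  txn=BusRdX+Flush  M[L1]=73
step 19: P0: store L1 := 54  ⟶  MI  (L1)  txn=∅  M[L1]=73
step 20: P1: store L1 := 18  ⟶  IM  (L1)  txn=BusRdX+Flush  M[L1]=54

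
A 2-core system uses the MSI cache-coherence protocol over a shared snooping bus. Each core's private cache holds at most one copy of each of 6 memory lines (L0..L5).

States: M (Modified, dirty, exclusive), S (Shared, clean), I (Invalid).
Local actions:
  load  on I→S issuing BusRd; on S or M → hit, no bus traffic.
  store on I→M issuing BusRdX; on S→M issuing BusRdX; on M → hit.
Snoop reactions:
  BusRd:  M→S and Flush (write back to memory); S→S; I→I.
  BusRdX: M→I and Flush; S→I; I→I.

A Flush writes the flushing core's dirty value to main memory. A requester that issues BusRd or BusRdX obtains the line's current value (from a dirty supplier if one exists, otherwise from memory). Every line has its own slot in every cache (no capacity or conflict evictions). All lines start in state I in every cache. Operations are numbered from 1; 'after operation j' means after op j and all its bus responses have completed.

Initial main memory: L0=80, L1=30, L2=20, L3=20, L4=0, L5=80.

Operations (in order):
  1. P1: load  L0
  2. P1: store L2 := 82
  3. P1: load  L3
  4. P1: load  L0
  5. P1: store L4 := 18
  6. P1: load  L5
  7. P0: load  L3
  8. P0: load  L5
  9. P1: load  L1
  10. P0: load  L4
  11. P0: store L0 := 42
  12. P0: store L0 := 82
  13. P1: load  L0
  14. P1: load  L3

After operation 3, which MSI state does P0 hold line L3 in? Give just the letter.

state = I

1. P1: load  L0  bus=[BusRd]  L0: P0=I P1=S  mem[L0]=80
2. P1: store L2 := 82  bus=[BusRdX]  L2: P0=I P1=M  mem[L2]=20
3. P1: load  L3  bus=[BusRd]  L3: P0=I P1=S  mem[L3]=20
4. P1: load  L0  bus=[-]  L0: P0=I P1=S  mem[L0]=80
5. P1: store L4 := 18  bus=[BusRdX]  L4: P0=I P1=M  mem[L4]=0
6. P1: load  L5  bus=[BusRd]  L5: P0=I P1=S  mem[L5]=80
7. P0: load  L3  bus=[BusRd]  L3: P0=S P1=S  mem[L3]=20
8. P0: load  L5  bus=[BusRd]  L5: P0=S P1=S  mem[L5]=80
9. P1: load  L1  bus=[BusRd]  L1: P0=I P1=S  mem[L1]=30
10. P0: load  L4  bus=[BusRd,Flush]  L4: P0=S P1=S  mem[L4]=18
11. P0: store L0 := 42  bus=[BusRdX]  L0: P0=M P1=I  mem[L0]=80
12. P0: store L0 := 82  bus=[-]  L0: P0=M P1=I  mem[L0]=80
13. P1: load  L0  bus=[BusRd,Flush]  L0: P0=S P1=S  mem[L0]=82
14. P1: load  L3  bus=[-]  L3: P0=S P1=S  mem[L3]=20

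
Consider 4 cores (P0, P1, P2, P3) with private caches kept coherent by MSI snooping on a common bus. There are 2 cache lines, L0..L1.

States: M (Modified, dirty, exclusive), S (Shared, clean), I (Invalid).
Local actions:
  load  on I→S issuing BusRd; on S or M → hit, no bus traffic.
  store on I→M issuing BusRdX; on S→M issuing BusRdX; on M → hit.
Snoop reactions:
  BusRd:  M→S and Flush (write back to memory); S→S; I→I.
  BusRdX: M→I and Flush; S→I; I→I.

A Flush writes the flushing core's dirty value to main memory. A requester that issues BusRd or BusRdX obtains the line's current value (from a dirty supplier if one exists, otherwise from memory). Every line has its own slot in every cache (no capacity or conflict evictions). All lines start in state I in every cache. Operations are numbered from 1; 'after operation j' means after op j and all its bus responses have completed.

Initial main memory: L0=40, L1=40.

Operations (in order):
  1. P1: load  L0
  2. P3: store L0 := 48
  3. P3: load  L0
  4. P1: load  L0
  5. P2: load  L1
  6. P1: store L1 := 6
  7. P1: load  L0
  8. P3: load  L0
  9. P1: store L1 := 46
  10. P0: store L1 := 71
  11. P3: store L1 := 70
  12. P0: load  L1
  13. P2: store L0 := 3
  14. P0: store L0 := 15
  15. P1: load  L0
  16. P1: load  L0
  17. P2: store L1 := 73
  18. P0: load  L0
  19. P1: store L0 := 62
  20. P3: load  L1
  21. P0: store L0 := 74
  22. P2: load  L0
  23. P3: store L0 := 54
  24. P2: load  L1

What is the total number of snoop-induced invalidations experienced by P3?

invalidations = 2

1. P1: load  L0  bus=[BusRd]  L0: P0=I P1=S P2=I P3=I  mem[L0]=40
2. P3: store L0 := 48  bus=[BusRdX]  L0: P0=I P1=I P2=I P3=M  mem[L0]=40
3. P3: load  L0  bus=[-]  L0: P0=I P1=I P2=I P3=M  mem[L0]=40
4. P1: load  L0  bus=[BusRd,Flush]  L0: P0=I P1=S P2=I P3=S  mem[L0]=48
5. P2: load  L1  bus=[BusRd]  L1: P0=I P1=I P2=S P3=I  mem[L1]=40
6. P1: store L1 := 6  bus=[BusRdX]  L1: P0=I P1=M P2=I P3=I  mem[L1]=40
7. P1: load  L0  bus=[-]  L0: P0=I P1=S P2=I P3=S  mem[L0]=48
8. P3: load  L0  bus=[-]  L0: P0=I P1=S P2=I P3=S  mem[L0]=48
9. P1: store L1 := 46  bus=[-]  L1: P0=I P1=M P2=I P3=I  mem[L1]=40
10. P0: store L1 := 71  bus=[BusRdX,Flush]  L1: P0=M P1=I P2=I P3=I  mem[L1]=46
11. P3: store L1 := 70  bus=[BusRdX,Flush]  L1: P0=I P1=I P2=I P3=M  mem[L1]=71
12. P0: load  L1  bus=[BusRd,Flush]  L1: P0=S P1=I P2=I P3=S  mem[L1]=70
13. P2: store L0 := 3  bus=[BusRdX]  L0: P0=I P1=I P2=M P3=I  mem[L0]=48
14. P0: store L0 := 15  bus=[BusRdX,Flush]  L0: P0=M P1=I P2=I P3=I  mem[L0]=3
15. P1: load  L0  bus=[BusRd,Flush]  L0: P0=S P1=S P2=I P3=I  mem[L0]=15
16. P1: load  L0  bus=[-]  L0: P0=S P1=S P2=I P3=I  mem[L0]=15
17. P2: store L1 := 73  bus=[BusRdX]  L1: P0=I P1=I P2=M P3=I  mem[L1]=70
18. P0: load  L0  bus=[-]  L0: P0=S P1=S P2=I P3=I  mem[L0]=15
19. P1: store L0 := 62  bus=[BusRdX]  L0: P0=I P1=M P2=I P3=I  mem[L0]=15
20. P3: load  L1  bus=[BusRd,Flush]  L1: P0=I P1=I P2=S P3=S  mem[L1]=73
21. P0: store L0 := 74  bus=[BusRdX,Flush]  L0: P0=M P1=I P2=I P3=I  mem[L0]=62
22. P2: load  L0  bus=[BusRd,Flush]  L0: P0=S P1=I P2=S P3=I  mem[L0]=74
23. P3: store L0 := 54  bus=[BusRdX]  L0: P0=I P1=I P2=I P3=M  mem[L0]=74
24. P2: load  L1  bus=[-]  L1: P0=I P1=I P2=S P3=S  mem[L1]=73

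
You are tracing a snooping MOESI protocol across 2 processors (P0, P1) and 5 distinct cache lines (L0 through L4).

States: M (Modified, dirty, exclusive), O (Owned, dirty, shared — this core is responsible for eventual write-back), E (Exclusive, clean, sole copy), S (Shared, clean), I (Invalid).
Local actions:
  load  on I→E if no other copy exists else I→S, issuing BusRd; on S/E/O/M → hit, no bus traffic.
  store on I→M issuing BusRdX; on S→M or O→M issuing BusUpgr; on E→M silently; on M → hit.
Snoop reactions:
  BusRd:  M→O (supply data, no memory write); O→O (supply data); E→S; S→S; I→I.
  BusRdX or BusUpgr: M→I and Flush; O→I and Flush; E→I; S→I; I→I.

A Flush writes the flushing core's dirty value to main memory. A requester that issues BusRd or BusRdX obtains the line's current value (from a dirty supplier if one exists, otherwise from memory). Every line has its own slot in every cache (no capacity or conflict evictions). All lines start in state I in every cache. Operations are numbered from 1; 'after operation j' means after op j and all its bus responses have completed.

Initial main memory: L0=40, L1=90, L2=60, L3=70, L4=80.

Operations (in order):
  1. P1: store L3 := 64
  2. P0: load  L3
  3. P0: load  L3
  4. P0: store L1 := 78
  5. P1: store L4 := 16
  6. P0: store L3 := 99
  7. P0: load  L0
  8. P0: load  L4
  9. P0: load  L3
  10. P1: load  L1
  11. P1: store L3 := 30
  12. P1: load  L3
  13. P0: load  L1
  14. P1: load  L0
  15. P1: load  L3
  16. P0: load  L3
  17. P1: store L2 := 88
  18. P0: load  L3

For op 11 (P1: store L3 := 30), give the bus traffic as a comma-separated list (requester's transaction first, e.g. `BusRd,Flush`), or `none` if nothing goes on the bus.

step 1: P1: store L3 := 64  ⟶  IM  (L3)  txn=BusRdX  M[L3]=70
step 2: P0: load  L3  ⟶  SO  (L3)  txn=BusRd  M[L3]=70
step 3: P0: load  L3  ⟶  SO  (L3)  txn=∅  M[L3]=70
step 4: P0: store L1 := 78  ⟶  MI  (L1)  txn=BusRdX  M[L1]=90
step 5: P1: store L4 := 16  ⟶  IM  (L4)  txn=BusRdX  M[L4]=80
step 6: P0: store L3 := 99  ⟶  MI  (L3)  txn=BusUpgr+Flush  M[L3]=64
step 7: P0: load  L0  ⟶  EI  (L0)  txn=BusRd  M[L0]=40
step 8: P0: load  L4  ⟶  SO  (L4)  txn=BusRd  M[L4]=80
step 9: P0: load  L3  ⟶  MI  (L3)  txn=∅  M[L3]=64
step 10: P1: load  L1  ⟶  OS  (L1)  txn=BusRd  M[L1]=90
step 11: P1: store L3 := 30  ⟶  IM  (L3)  txn=BusRdX+Flush  M[L3]=99
step 12: P1: load  L3  ⟶  IM  (L3)  txn=∅  M[L3]=99
step 13: P0: load  L1  ⟶  OS  (L1)  txn=∅  M[L1]=90
step 14: P1: load  L0  ⟶  SS  (L0)  txn=BusRd  M[L0]=40
step 15: P1: load  L3  ⟶  IM  (L3)  txn=∅  M[L3]=99
step 16: P0: load  L3  ⟶  SO  (L3)  txn=BusRd  M[L3]=99
step 17: P1: store L2 := 88  ⟶  IM  (L2)  txn=BusRdX  M[L2]=60
step 18: P0: load  L3  ⟶  SO  (L3)  txn=∅  M[L3]=99

bus = BusRdX,Flush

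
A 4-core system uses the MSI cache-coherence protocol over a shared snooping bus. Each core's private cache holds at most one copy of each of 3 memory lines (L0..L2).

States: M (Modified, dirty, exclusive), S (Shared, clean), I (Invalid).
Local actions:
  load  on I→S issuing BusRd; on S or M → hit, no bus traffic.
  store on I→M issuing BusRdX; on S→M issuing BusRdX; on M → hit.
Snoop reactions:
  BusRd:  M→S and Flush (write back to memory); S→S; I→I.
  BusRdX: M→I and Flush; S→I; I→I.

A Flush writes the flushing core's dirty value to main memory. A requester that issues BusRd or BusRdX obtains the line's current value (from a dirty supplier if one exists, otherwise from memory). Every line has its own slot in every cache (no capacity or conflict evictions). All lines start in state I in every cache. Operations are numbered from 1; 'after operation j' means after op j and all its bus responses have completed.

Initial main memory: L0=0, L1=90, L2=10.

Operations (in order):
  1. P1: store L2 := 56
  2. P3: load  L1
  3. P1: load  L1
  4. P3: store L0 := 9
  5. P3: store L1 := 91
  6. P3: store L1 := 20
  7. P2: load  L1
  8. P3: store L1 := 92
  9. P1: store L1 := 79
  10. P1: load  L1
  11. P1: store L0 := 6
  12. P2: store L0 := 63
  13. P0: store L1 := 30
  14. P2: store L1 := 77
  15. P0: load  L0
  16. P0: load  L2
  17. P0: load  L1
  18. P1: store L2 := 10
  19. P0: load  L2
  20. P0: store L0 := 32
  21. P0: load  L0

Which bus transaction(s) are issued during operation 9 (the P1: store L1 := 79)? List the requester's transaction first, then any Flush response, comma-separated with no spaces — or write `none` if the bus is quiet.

bus = BusRdX,Flush

[1] P1: store L2 := 56 | P0:I, P1:M(56), P2:I, P3:I | bus: BusRdX
[2] P3: load  L1 | P0:I, P1:I, P2:I, P3:S(90) | bus: BusRd
[3] P1: load  L1 | P0:I, P1:S(90), P2:I, P3:S(90) | bus: BusRd
[4] P3: store L0 := 9 | P0:I, P1:I, P2:I, P3:M(9) | bus: BusRdX
[5] P3: store L1 := 91 | P0:I, P1:I, P2:I, P3:M(91) | bus: BusRdX
[6] P3: store L1 := 20 | P0:I, P1:I, P2:I, P3:M(20) | bus: none
[7] P2: load  L1 | P0:I, P1:I, P2:S(20), P3:S(20) | bus: BusRd,Flush
[8] P3: store L1 := 92 | P0:I, P1:I, P2:I, P3:M(92) | bus: BusRdX
[9] P1: store L1 := 79 | P0:I, P1:M(79), P2:I, P3:I | bus: BusRdX,Flush
[10] P1: load  L1 | P0:I, P1:M(79), P2:I, P3:I | bus: none
[11] P1: store L0 := 6 | P0:I, P1:M(6), P2:I, P3:I | bus: BusRdX,Flush
[12] P2: store L0 := 63 | P0:I, P1:I, P2:M(63), P3:I | bus: BusRdX,Flush
[13] P0: store L1 := 30 | P0:M(30), P1:I, P2:I, P3:I | bus: BusRdX,Flush
[14] P2: store L1 := 77 | P0:I, P1:I, P2:M(77), P3:I | bus: BusRdX,Flush
[15] P0: load  L0 | P0:S(63), P1:I, P2:S(63), P3:I | bus: BusRd,Flush
[16] P0: load  L2 | P0:S(56), P1:S(56), P2:I, P3:I | bus: BusRd,Flush
[17] P0: load  L1 | P0:S(77), P1:I, P2:S(77), P3:I | bus: BusRd,Flush
[18] P1: store L2 := 10 | P0:I, P1:M(10), P2:I, P3:I | bus: BusRdX
[19] P0: load  L2 | P0:S(10), P1:S(10), P2:I, P3:I | bus: BusRd,Flush
[20] P0: store L0 := 32 | P0:M(32), P1:I, P2:I, P3:I | bus: BusRdX
[21] P0: load  L0 | P0:M(32), P1:I, P2:I, P3:I | bus: none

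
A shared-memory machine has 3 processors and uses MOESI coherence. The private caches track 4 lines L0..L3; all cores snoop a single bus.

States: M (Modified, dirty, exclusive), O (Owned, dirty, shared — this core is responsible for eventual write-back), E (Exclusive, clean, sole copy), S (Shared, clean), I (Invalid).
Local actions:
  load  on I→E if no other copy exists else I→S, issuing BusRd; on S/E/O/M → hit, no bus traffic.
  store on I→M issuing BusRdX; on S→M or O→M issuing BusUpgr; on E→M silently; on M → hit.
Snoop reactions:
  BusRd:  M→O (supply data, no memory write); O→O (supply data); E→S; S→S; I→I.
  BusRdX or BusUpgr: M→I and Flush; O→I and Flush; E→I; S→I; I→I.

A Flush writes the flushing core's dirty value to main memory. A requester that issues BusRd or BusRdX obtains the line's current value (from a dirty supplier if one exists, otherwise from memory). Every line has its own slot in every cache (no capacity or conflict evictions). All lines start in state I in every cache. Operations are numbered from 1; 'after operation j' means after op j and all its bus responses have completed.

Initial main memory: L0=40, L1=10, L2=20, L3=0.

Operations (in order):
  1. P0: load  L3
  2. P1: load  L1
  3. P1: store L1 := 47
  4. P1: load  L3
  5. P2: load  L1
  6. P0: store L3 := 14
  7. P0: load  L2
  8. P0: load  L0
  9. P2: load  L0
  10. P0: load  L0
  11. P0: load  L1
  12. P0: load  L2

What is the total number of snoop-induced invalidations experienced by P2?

invalidations = 0

1. P0: load  L3  bus=[BusRd]  L3: P0=E P1=I P2=I  mem[L3]=0
2. P1: load  L1  bus=[BusRd]  L1: P0=I P1=E P2=I  mem[L1]=10
3. P1: store L1 := 47  bus=[-]  L1: P0=I P1=M P2=I  mem[L1]=10
4. P1: load  L3  bus=[BusRd]  L3: P0=S P1=S P2=I  mem[L3]=0
5. P2: load  L1  bus=[BusRd]  L1: P0=I P1=O P2=S  mem[L1]=10
6. P0: store L3 := 14  bus=[BusUpgr]  L3: P0=M P1=I P2=I  mem[L3]=0
7. P0: load  L2  bus=[BusRd]  L2: P0=E P1=I P2=I  mem[L2]=20
8. P0: load  L0  bus=[BusRd]  L0: P0=E P1=I P2=I  mem[L0]=40
9. P2: load  L0  bus=[BusRd]  L0: P0=S P1=I P2=S  mem[L0]=40
10. P0: load  L0  bus=[-]  L0: P0=S P1=I P2=S  mem[L0]=40
11. P0: load  L1  bus=[BusRd]  L1: P0=S P1=O P2=S  mem[L1]=10
12. P0: load  L2  bus=[-]  L2: P0=E P1=I P2=I  mem[L2]=20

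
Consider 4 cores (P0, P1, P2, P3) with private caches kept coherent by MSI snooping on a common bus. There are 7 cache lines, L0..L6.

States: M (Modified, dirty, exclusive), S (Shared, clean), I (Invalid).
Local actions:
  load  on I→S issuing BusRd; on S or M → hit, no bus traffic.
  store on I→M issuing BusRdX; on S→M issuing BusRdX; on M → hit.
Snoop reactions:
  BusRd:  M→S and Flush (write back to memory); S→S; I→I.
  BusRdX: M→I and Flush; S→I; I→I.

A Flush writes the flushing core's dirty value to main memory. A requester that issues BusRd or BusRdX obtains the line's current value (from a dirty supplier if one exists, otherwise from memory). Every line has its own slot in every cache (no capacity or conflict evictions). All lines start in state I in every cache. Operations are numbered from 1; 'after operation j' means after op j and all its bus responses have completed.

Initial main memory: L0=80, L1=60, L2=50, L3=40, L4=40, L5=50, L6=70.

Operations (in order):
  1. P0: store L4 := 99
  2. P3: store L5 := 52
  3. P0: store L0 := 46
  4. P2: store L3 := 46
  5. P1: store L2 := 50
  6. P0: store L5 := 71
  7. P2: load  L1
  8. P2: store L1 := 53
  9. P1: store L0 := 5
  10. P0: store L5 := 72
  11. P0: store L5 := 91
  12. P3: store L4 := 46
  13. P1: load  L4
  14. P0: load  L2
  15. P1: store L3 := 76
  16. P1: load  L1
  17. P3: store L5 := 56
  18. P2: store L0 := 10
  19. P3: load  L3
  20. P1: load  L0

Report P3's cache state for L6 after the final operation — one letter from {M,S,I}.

state = I

  op1 P0: store L4 := 99 → M/I/I/I on L4; bus BusRdX; mem=40
  op2 P3: store L5 := 52 → I/I/I/M on L5; bus BusRdX; mem=50
  op3 P0: store L0 := 46 → M/I/I/I on L0; bus BusRdX; mem=80
  op4 P2: store L3 := 46 → I/I/M/I on L3; bus BusRdX; mem=40
  op5 P1: store L2 := 50 → I/M/I/I on L2; bus BusRdX; mem=50
  op6 P0: store L5 := 71 → M/I/I/I on L5; bus BusRdX Flush; mem=52
  op7 P2: load  L1 → I/I/S/I on L1; bus BusRd; mem=60
  op8 P2: store L1 := 53 → I/I/M/I on L1; bus BusRdX; mem=60
  op9 P1: store L0 := 5 → I/M/I/I on L0; bus BusRdX Flush; mem=46
  op10 P0: store L5 := 72 → M/I/I/I on L5; bus (none); mem=52
  op11 P0: store L5 := 91 → M/I/I/I on L5; bus (none); mem=52
  op12 P3: store L4 := 46 → I/I/I/M on L4; bus BusRdX Flush; mem=99
  op13 P1: load  L4 → I/S/I/S on L4; bus BusRd Flush; mem=46
  op14 P0: load  L2 → S/S/I/I on L2; bus BusRd Flush; mem=50
  op15 P1: store L3 := 76 → I/M/I/I on L3; bus BusRdX Flush; mem=46
  op16 P1: load  L1 → I/S/S/I on L1; bus BusRd Flush; mem=53
  op17 P3: store L5 := 56 → I/I/I/M on L5; bus BusRdX Flush; mem=91
  op18 P2: store L0 := 10 → I/I/M/I on L0; bus BusRdX Flush; mem=5
  op19 P3: load  L3 → I/S/I/S on L3; bus BusRd Flush; mem=76
  op20 P1: load  L0 → I/S/S/I on L0; bus BusRd Flush; mem=10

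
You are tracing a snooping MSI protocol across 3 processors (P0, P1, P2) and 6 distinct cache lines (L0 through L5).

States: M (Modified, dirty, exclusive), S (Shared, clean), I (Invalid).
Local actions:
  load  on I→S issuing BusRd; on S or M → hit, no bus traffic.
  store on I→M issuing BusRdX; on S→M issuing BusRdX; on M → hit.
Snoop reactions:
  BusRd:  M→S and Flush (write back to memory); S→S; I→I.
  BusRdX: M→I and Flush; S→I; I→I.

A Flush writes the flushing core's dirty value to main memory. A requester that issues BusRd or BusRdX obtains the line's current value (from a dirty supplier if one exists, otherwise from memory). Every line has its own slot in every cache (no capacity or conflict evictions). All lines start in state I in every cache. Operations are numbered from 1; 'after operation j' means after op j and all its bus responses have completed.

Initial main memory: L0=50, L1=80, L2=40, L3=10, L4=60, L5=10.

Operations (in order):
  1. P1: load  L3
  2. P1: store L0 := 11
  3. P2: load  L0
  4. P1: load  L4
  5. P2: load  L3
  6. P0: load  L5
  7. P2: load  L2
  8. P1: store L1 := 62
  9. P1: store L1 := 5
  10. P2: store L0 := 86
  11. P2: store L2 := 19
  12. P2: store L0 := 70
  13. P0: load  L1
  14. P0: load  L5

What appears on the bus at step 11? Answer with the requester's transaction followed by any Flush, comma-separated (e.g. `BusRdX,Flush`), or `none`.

bus = BusRdX

  op1 P1: load  L3 → I/S/I on L3; bus BusRd; mem=10
  op2 P1: store L0 := 11 → I/M/I on L0; bus BusRdX; mem=50
  op3 P2: load  L0 → I/S/S on L0; bus BusRd Flush; mem=11
  op4 P1: load  L4 → I/S/I on L4; bus BusRd; mem=60
  op5 P2: load  L3 → I/S/S on L3; bus BusRd; mem=10
  op6 P0: load  L5 → S/I/I on L5; bus BusRd; mem=10
  op7 P2: load  L2 → I/I/S on L2; bus BusRd; mem=40
  op8 P1: store L1 := 62 → I/M/I on L1; bus BusRdX; mem=80
  op9 P1: store L1 := 5 → I/M/I on L1; bus (none); mem=80
  op10 P2: store L0 := 86 → I/I/M on L0; bus BusRdX; mem=11
  op11 P2: store L2 := 19 → I/I/M on L2; bus BusRdX; mem=40
  op12 P2: store L0 := 70 → I/I/M on L0; bus (none); mem=11
  op13 P0: load  L1 → S/S/I on L1; bus BusRd Flush; mem=5
  op14 P0: load  L5 → S/I/I on L5; bus (none); mem=10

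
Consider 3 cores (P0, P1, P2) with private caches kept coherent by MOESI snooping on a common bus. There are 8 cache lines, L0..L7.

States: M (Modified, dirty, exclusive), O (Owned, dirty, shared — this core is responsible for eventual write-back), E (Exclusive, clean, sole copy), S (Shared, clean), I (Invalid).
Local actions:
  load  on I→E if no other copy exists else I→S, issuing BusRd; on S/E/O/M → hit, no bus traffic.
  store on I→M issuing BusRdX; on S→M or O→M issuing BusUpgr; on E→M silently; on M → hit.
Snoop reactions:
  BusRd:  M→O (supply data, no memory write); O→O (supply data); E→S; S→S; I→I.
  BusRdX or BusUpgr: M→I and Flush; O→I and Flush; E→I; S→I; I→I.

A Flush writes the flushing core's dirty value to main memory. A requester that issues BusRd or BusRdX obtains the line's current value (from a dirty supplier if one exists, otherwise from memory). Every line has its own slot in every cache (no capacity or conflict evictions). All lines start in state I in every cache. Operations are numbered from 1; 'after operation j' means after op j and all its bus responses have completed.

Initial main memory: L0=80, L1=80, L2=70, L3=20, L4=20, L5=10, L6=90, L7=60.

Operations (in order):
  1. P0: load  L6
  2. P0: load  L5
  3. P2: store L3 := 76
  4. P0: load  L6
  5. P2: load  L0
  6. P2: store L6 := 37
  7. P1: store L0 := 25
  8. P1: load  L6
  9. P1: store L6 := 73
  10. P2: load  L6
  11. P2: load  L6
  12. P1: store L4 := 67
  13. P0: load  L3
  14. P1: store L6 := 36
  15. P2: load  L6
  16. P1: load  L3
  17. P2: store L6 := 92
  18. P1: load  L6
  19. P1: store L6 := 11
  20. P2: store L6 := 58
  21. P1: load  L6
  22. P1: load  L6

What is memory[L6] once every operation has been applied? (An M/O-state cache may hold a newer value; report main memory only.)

memory[L6] = 11

[1] P0: load  L6 | P0:E(90), P1:I, P2:I | bus: BusRd
[2] P0: load  L5 | P0:E(10), P1:I, P2:I | bus: BusRd
[3] P2: store L3 := 76 | P0:I, P1:I, P2:M(76) | bus: BusRdX
[4] P0: load  L6 | P0:E(90), P1:I, P2:I | bus: none
[5] P2: load  L0 | P0:I, P1:I, P2:E(80) | bus: BusRd
[6] P2: store L6 := 37 | P0:I, P1:I, P2:M(37) | bus: BusRdX
[7] P1: store L0 := 25 | P0:I, P1:M(25), P2:I | bus: BusRdX
[8] P1: load  L6 | P0:I, P1:S(37), P2:O(37) | bus: BusRd
[9] P1: store L6 := 73 | P0:I, P1:M(73), P2:I | bus: BusUpgr,Flush
[10] P2: load  L6 | P0:I, P1:O(73), P2:S(73) | bus: BusRd
[11] P2: load  L6 | P0:I, P1:O(73), P2:S(73) | bus: none
[12] P1: store L4 := 67 | P0:I, P1:M(67), P2:I | bus: BusRdX
[13] P0: load  L3 | P0:S(76), P1:I, P2:O(76) | bus: BusRd
[14] P1: store L6 := 36 | P0:I, P1:M(36), P2:I | bus: BusUpgr
[15] P2: load  L6 | P0:I, P1:O(36), P2:S(36) | bus: BusRd
[16] P1: load  L3 | P0:S(76), P1:S(76), P2:O(76) | bus: BusRd
[17] P2: store L6 := 92 | P0:I, P1:I, P2:M(92) | bus: BusUpgr,Flush
[18] P1: load  L6 | P0:I, P1:S(92), P2:O(92) | bus: BusRd
[19] P1: store L6 := 11 | P0:I, P1:M(11), P2:I | bus: BusUpgr,Flush
[20] P2: store L6 := 58 | P0:I, P1:I, P2:M(58) | bus: BusRdX,Flush
[21] P1: load  L6 | P0:I, P1:S(58), P2:O(58) | bus: BusRd
[22] P1: load  L6 | P0:I, P1:S(58), P2:O(58) | bus: none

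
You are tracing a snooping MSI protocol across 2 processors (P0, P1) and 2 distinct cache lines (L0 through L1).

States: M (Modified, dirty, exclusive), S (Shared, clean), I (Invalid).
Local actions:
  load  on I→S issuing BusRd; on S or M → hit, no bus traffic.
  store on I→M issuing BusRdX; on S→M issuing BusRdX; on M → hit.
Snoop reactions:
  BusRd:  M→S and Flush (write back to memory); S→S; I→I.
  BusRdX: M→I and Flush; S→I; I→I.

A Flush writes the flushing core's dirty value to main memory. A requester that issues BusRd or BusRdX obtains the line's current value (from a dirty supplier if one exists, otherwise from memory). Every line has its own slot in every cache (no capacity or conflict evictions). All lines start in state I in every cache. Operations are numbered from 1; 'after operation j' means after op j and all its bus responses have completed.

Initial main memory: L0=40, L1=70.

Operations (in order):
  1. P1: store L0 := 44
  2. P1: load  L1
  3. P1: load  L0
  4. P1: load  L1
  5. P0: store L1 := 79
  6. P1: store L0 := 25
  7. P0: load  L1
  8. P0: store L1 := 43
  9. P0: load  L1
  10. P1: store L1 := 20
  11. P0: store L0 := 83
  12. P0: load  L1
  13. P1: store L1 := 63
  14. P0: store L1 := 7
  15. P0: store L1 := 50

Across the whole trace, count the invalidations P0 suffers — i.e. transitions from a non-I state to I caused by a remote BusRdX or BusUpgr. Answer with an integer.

invalidations = 2

  op1 P1: store L0 := 44 → I/M on L0; bus BusRdX; mem=40
  op2 P1: load  L1 → I/S on L1; bus BusRd; mem=70
  op3 P1: load  L0 → I/M on L0; bus (none); mem=40
  op4 P1: load  L1 → I/S on L1; bus (none); mem=70
  op5 P0: store L1 := 79 → M/I on L1; bus BusRdX; mem=70
  op6 P1: store L0 := 25 → I/M on L0; bus (none); mem=40
  op7 P0: load  L1 → M/I on L1; bus (none); mem=70
  op8 P0: store L1 := 43 → M/I on L1; bus (none); mem=70
  op9 P0: load  L1 → M/I on L1; bus (none); mem=70
  op10 P1: store L1 := 20 → I/M on L1; bus BusRdX Flush; mem=43
  op11 P0: store L0 := 83 → M/I on L0; bus BusRdX Flush; mem=25
  op12 P0: load  L1 → S/S on L1; bus BusRd Flush; mem=20
  op13 P1: store L1 := 63 → I/M on L1; bus BusRdX; mem=20
  op14 P0: store L1 := 7 → M/I on L1; bus BusRdX Flush; mem=63
  op15 P0: store L1 := 50 → M/I on L1; bus (none); mem=63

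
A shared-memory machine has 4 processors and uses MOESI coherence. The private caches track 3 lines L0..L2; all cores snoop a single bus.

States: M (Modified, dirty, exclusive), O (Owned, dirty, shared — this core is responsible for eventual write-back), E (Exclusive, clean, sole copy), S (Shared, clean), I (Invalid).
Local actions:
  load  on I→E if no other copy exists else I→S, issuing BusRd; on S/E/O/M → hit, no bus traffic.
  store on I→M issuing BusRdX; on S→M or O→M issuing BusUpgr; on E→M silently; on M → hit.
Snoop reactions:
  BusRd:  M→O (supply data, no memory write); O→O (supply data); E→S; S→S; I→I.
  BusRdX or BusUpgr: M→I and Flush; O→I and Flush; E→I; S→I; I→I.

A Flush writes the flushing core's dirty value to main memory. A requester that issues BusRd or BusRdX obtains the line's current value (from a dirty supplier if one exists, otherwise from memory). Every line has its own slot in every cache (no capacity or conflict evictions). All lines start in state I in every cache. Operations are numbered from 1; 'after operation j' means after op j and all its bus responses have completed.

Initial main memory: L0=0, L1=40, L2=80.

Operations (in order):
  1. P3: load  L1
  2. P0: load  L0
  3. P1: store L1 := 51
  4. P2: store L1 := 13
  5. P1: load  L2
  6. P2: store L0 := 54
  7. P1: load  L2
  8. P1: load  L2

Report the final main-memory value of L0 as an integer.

[1] P3: load  L1 | P0:I, P1:I, P2:I, P3:E(40) | bus: BusRd
[2] P0: load  L0 | P0:E(0), P1:I, P2:I, P3:I | bus: BusRd
[3] P1: store L1 := 51 | P0:I, P1:M(51), P2:I, P3:I | bus: BusRdX
[4] P2: store L1 := 13 | P0:I, P1:I, P2:M(13), P3:I | bus: BusRdX,Flush
[5] P1: load  L2 | P0:I, P1:E(80), P2:I, P3:I | bus: BusRd
[6] P2: store L0 := 54 | P0:I, P1:I, P2:M(54), P3:I | bus: BusRdX
[7] P1: load  L2 | P0:I, P1:E(80), P2:I, P3:I | bus: none
[8] P1: load  L2 | P0:I, P1:E(80), P2:I, P3:I | bus: none

memory[L0] = 0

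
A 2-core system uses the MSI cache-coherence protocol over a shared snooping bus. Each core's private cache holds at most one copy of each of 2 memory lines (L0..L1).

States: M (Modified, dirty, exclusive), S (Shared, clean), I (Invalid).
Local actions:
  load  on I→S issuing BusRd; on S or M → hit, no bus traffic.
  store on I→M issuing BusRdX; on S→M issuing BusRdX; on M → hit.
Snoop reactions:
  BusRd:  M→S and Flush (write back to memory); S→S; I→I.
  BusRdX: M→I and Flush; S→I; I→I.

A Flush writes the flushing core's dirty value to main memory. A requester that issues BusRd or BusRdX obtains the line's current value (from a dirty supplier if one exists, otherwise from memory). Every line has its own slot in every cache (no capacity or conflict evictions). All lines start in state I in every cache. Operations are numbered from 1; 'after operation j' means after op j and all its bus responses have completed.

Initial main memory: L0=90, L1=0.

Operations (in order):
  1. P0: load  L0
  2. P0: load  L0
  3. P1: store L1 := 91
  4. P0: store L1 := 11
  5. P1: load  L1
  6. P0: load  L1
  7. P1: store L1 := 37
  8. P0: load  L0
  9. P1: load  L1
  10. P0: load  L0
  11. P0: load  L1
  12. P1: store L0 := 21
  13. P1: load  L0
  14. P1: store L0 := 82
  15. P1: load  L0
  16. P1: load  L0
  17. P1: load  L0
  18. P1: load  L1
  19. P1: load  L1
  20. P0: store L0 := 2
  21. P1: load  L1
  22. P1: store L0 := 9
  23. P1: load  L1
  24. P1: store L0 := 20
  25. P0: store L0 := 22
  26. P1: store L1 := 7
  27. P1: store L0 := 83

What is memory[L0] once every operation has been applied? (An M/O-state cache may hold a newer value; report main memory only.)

memory[L0] = 22

[1] P0: load  L0 | P0:S(90), P1:I | bus: BusRd
[2] P0: load  L0 | P0:S(90), P1:I | bus: none
[3] P1: store L1 := 91 | P0:I, P1:M(91) | bus: BusRdX
[4] P0: store L1 := 11 | P0:M(11), P1:I | bus: BusRdX,Flush
[5] P1: load  L1 | P0:S(11), P1:S(11) | bus: BusRd,Flush
[6] P0: load  L1 | P0:S(11), P1:S(11) | bus: none
[7] P1: store L1 := 37 | P0:I, P1:M(37) | bus: BusRdX
[8] P0: load  L0 | P0:S(90), P1:I | bus: none
[9] P1: load  L1 | P0:I, P1:M(37) | bus: none
[10] P0: load  L0 | P0:S(90), P1:I | bus: none
[11] P0: load  L1 | P0:S(37), P1:S(37) | bus: BusRd,Flush
[12] P1: store L0 := 21 | P0:I, P1:M(21) | bus: BusRdX
[13] P1: load  L0 | P0:I, P1:M(21) | bus: none
[14] P1: store L0 := 82 | P0:I, P1:M(82) | bus: none
[15] P1: load  L0 | P0:I, P1:M(82) | bus: none
[16] P1: load  L0 | P0:I, P1:M(82) | bus: none
[17] P1: load  L0 | P0:I, P1:M(82) | bus: none
[18] P1: load  L1 | P0:S(37), P1:S(37) | bus: none
[19] P1: load  L1 | P0:S(37), P1:S(37) | bus: none
[20] P0: store L0 := 2 | P0:M(2), P1:I | bus: BusRdX,Flush
[21] P1: load  L1 | P0:S(37), P1:S(37) | bus: none
[22] P1: store L0 := 9 | P0:I, P1:M(9) | bus: BusRdX,Flush
[23] P1: load  L1 | P0:S(37), P1:S(37) | bus: none
[24] P1: store L0 := 20 | P0:I, P1:M(20) | bus: none
[25] P0: store L0 := 22 | P0:M(22), P1:I | bus: BusRdX,Flush
[26] P1: store L1 := 7 | P0:I, P1:M(7) | bus: BusRdX
[27] P1: store L0 := 83 | P0:I, P1:M(83) | bus: BusRdX,Flush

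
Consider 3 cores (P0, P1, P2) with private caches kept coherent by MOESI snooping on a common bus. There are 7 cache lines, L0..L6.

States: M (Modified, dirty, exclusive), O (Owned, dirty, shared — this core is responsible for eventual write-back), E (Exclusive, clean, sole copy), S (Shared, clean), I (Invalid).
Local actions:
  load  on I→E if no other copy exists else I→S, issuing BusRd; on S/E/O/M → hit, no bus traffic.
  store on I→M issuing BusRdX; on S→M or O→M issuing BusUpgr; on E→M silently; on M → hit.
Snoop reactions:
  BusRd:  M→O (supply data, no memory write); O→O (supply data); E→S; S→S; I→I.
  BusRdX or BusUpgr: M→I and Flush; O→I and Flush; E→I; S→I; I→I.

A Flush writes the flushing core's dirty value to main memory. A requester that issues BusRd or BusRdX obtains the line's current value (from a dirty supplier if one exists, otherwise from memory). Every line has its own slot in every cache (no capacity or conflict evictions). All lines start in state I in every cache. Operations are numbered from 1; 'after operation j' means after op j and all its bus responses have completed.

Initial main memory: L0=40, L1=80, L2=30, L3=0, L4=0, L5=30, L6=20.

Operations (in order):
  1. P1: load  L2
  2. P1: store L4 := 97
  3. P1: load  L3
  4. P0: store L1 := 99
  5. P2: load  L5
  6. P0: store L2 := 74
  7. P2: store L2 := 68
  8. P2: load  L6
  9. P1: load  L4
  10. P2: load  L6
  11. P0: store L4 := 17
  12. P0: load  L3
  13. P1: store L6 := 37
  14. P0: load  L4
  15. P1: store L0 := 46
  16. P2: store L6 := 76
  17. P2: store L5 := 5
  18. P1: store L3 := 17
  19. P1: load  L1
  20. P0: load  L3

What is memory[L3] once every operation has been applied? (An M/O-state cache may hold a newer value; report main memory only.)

  op1 P1: load  L2 → I/E/I on L2; bus BusRd; mem=30
  op2 P1: store L4 := 97 → I/M/I on L4; bus BusRdX; mem=0
  op3 P1: load  L3 → I/E/I on L3; bus BusRd; mem=0
  op4 P0: store L1 := 99 → M/I/I on L1; bus BusRdX; mem=80
  op5 P2: load  L5 → I/I/E on L5; bus BusRd; mem=30
  op6 P0: store L2 := 74 → M/I/I on L2; bus BusRdX; mem=30
  op7 P2: store L2 := 68 → I/I/M on L2; bus BusRdX Flush; mem=74
  op8 P2: load  L6 → I/I/E on L6; bus BusRd; mem=20
  op9 P1: load  L4 → I/M/I on L4; bus (none); mem=0
  op10 P2: load  L6 → I/I/E on L6; bus (none); mem=20
  op11 P0: store L4 := 17 → M/I/I on L4; bus BusRdX Flush; mem=97
  op12 P0: load  L3 → S/S/I on L3; bus BusRd; mem=0
  op13 P1: store L6 := 37 → I/M/I on L6; bus BusRdX; mem=20
  op14 P0: load  L4 → M/I/I on L4; bus (none); mem=97
  op15 P1: store L0 := 46 → I/M/I on L0; bus BusRdX; mem=40
  op16 P2: store L6 := 76 → I/I/M on L6; bus BusRdX Flush; mem=37
  op17 P2: store L5 := 5 → I/I/M on L5; bus (none); mem=30
  op18 P1: store L3 := 17 → I/M/I on L3; bus BusUpgr; mem=0
  op19 P1: load  L1 → O/S/I on L1; bus BusRd; mem=80
  op20 P0: load  L3 → S/O/I on L3; bus BusRd; mem=0

memory[L3] = 0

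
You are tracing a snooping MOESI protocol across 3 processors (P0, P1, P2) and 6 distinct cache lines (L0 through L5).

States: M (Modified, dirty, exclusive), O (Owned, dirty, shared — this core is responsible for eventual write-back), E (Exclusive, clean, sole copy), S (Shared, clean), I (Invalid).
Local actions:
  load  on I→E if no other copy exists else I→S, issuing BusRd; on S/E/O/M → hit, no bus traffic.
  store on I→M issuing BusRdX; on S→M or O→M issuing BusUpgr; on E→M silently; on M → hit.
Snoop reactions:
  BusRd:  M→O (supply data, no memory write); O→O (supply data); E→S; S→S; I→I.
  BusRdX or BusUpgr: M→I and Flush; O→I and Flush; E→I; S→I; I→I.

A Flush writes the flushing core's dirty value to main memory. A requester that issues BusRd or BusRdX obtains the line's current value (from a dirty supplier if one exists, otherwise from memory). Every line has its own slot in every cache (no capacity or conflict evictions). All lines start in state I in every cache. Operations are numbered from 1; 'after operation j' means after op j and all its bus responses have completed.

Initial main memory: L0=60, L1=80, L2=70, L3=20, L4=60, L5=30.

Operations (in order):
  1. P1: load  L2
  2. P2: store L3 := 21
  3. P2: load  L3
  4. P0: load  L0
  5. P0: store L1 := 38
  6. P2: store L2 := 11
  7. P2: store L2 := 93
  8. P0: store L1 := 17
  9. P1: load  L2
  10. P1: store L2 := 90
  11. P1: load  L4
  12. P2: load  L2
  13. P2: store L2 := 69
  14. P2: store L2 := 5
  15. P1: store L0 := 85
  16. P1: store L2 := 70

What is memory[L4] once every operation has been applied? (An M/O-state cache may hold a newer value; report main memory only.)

step 1: P1: load  L2  ⟶  IEI  (L2)  txn=BusRd  M[L2]=70
step 2: P2: store L3 := 21  ⟶  IIM  (L3)  txn=BusRdX  M[L3]=20
step 3: P2: load  L3  ⟶  IIM  (L3)  txn=∅  M[L3]=20
step 4: P0: load  L0  ⟶  EII  (L0)  txn=BusRd  M[L0]=60
step 5: P0: store L1 := 38  ⟶  MII  (L1)  txn=BusRdX  M[L1]=80
step 6: P2: store L2 := 11  ⟶  IIM  (L2)  txn=BusRdX  M[L2]=70
step 7: P2: store L2 := 93  ⟶  IIM  (L2)  txn=∅  M[L2]=70
step 8: P0: store L1 := 17  ⟶  MII  (L1)  txn=∅  M[L1]=80
step 9: P1: load  L2  ⟶  ISO  (L2)  txn=BusRd  M[L2]=70
step 10: P1: store L2 := 90  ⟶  IMI  (L2)  txn=BusUpgr+Flush  M[L2]=93
step 11: P1: load  L4  ⟶  IEI  (L4)  txn=BusRd  M[L4]=60
step 12: P2: load  L2  ⟶  IOS  (L2)  txn=BusRd  M[L2]=93
step 13: P2: store L2 := 69  ⟶  IIM  (L2)  txn=BusUpgr+Flush  M[L2]=90
step 14: P2: store L2 := 5  ⟶  IIM  (L2)  txn=∅  M[L2]=90
step 15: P1: store L0 := 85  ⟶  IMI  (L0)  txn=BusRdX  M[L0]=60
step 16: P1: store L2 := 70  ⟶  IMI  (L2)  txn=BusRdX+Flush  M[L2]=5

memory[L4] = 60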